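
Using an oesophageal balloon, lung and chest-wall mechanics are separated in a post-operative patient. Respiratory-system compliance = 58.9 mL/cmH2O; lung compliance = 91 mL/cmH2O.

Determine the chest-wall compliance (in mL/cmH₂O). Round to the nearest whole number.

167

1/Ccw = 1/Crs − 1/CL.
1/Ccw = 1/58.9 − 1/91 = 0.005989.
Ccw = 166.97 mL/cmH2O.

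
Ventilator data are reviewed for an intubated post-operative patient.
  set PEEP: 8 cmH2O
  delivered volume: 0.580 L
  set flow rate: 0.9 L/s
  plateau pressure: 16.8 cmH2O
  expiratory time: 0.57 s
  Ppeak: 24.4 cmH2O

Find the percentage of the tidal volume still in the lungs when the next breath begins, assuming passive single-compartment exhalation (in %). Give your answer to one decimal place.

R = (PIP − Pplat)/V̇ = (24.4 − 16.8) / 0.9 = 7.6/0.9 = 8.444 cmH2O·s/L.
C = Vt/(Pplat − PEEP) = 580.0 / (16.8 − 8) = 580.0/8.8 = 65.909 mL/cmH2O.
τ = R × C = 8.444 × 0.06591 L/cmH2O = 0.5565 s.
Fraction remaining at end-expiration = e^(−Te/τ) = e^(−0.57/0.5565) = 0.3591 → 35.91%.

35.9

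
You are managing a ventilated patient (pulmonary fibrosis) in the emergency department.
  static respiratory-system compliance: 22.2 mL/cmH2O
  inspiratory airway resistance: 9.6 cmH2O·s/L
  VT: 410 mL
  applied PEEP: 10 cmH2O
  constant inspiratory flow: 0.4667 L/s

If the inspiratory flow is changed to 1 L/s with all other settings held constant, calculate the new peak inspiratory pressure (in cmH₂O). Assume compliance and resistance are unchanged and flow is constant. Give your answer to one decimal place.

PIP = Vt/C + R·V̇ + PEEP (constant-flow equation of motion).
Only the resistive term changes: ΔPIP = R × ΔV̇ = 9.6 × (1 − 0.4667) = 9.6 × 0.5333 = 5.12 cmH2O.
Original PIP = 410/22.2 + 9.6×0.4667 + 10 = 32.949 cmH2O; new PIP = 32.949 + (5.12) = 38.069 cmH2O.

38.1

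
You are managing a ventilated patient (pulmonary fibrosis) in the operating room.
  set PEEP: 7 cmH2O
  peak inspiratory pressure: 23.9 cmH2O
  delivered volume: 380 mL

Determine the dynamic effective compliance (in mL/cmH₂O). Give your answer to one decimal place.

Dynamic compliance = Vt / (PIP − PEEP) = 380 / (23.9 − 7) = 380 / 16.9 = 22.485 mL/cmH2O.

22.5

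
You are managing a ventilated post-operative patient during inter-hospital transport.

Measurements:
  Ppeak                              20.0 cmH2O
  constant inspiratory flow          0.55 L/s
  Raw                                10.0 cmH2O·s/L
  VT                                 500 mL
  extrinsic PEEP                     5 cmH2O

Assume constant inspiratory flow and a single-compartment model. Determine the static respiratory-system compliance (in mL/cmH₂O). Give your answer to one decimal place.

52.6

Equation of motion (constant flow): PIP = Vt/C + R·V̇ + PEEP.
Vt/C = PIP − R·V̇ − PEEP = 20.0 − 10.0×0.55 − 5 = 20.0 − 5.5 − 5 = 9.5 cmH2O.
C = Vt / 9.5 = 500 / 9.5 = 52.632 mL/cmH2O.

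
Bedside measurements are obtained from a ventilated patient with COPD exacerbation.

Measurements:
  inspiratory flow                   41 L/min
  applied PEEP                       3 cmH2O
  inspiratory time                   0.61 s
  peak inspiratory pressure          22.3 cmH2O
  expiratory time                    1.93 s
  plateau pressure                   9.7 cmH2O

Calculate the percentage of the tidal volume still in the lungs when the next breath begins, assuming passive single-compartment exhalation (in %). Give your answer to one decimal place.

18.6

Flow: 41 L/min ÷ 60 = 0.6833 L/s.
Vt = flow × Ti = 0.6833 L/s × 0.61 s × 1000 mL/L = 416.81 mL.
R = (PIP − Pplat)/V̇ = (22.3 − 9.7) / 0.6833 = 12.6/0.6833 = 18.44 cmH2O·s/L.
C = Vt/(Pplat − PEEP) = 416.81 / (9.7 − 3) = 416.81/6.7 = 62.21 mL/cmH2O.
τ = R × C = 18.44 × 0.06221 L/cmH2O = 1.147 s.
Fraction remaining at end-expiration = e^(−Te/τ) = e^(−1.93/1.147) = 0.1859 → 18.59%.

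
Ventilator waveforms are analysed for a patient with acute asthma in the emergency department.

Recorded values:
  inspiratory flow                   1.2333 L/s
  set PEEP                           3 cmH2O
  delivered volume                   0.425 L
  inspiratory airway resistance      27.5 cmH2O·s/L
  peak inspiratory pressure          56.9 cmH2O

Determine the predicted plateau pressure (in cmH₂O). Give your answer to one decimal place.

Pplat = PIP − Raw × flow = 56.9 − 27.5 × 1.2333 = 56.9 − 33.916 = 22.984 cmH2O.

23.0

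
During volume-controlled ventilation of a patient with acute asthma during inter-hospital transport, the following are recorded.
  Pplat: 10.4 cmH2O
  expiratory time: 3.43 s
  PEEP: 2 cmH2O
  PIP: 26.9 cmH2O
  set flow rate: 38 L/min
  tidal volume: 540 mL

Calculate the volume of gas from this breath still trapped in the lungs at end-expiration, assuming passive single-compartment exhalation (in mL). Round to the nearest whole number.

70

Flow: 38 L/min ÷ 60 = 0.6333 L/s.
R = (PIP − Pplat)/V̇ = (26.9 − 10.4) / 0.6333 = 16.5/0.6333 = 26.054 cmH2O·s/L.
C = Vt/(Pplat − PEEP) = 540.0 / (10.4 − 2) = 540.0/8.4 = 64.286 mL/cmH2O.
τ = R × C = 26.054 × 0.06429 L/cmH2O = 1.675 s.
Fraction remaining = e^(−Te/τ) = e^(−3.43/1.675) = 0.129.
Trapped volume = 540.0 × 0.129 = 69.66 mL.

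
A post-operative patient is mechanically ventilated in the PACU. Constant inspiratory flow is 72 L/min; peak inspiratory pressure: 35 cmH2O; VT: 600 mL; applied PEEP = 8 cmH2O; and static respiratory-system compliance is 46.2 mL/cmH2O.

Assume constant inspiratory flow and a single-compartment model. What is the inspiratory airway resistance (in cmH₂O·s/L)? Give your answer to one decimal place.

Flow: 72 L/min ÷ 60 = 1.2 L/s.
Equation of motion (constant flow): PIP = Vt/C + R·V̇ + PEEP.
R·V̇ = PIP − Vt/C − PEEP = 35 − 600/46.2 − 8 = 35 − 12.987 − 8 = 14.013 cmH2O.
R = 14.013 / 1.2 = 11.678 cmH2O·s/L.

11.7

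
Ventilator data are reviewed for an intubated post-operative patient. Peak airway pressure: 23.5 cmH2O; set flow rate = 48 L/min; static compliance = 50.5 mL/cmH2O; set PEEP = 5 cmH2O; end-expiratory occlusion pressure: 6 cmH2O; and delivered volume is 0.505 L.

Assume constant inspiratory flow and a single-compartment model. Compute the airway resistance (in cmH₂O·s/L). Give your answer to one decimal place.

9.4

Flow: 48 L/min ÷ 60 = 0.8 L/s.
Total PEEP = 6 cmH2O (set 5 + intrinsic 1); this is the baseline alveolar pressure.
Equation of motion (constant flow): PIP = Vt/C + R·V̇ + PEEP.
R·V̇ = PIP − Vt/C − PEEP = 23.5 − 505/50.5 − 6 = 23.5 − 10.0 − 6 = 7.5 cmH2O.
R = 7.5 / 0.8 = 9.375 cmH2O·s/L.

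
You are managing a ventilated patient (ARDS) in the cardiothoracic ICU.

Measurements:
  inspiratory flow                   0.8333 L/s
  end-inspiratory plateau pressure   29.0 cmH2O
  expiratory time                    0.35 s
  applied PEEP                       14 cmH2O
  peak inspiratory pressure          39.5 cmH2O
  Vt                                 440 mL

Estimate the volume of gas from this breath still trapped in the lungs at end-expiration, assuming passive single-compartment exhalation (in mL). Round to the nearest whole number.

171

R = (PIP − Pplat)/V̇ = (39.5 − 29.0) / 0.8333 = 10.5/0.8333 = 12.601 cmH2O·s/L.
C = Vt/(Pplat − PEEP) = 440.0 / (29.0 − 14) = 440.0/15.0 = 29.333 mL/cmH2O.
τ = R × C = 12.601 × 0.02933 L/cmH2O = 0.3696 s.
Fraction remaining = e^(−Te/τ) = e^(−0.35/0.3696) = 0.3879.
Trapped volume = 440.0 × 0.3879 = 170.68 mL.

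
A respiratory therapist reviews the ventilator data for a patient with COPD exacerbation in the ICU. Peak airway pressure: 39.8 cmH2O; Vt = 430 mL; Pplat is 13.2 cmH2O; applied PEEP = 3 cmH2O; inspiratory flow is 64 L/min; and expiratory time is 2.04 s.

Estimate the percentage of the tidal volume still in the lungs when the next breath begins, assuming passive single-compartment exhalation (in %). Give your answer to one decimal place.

Flow: 64 L/min ÷ 60 = 1.0667 L/s.
R = (PIP − Pplat)/V̇ = (39.8 − 13.2) / 1.0667 = 26.6/1.0667 = 24.937 cmH2O·s/L.
C = Vt/(Pplat − PEEP) = 430.0 / (13.2 − 3) = 430.0/10.2 = 42.157 mL/cmH2O.
τ = R × C = 24.937 × 0.04216 L/cmH2O = 1.051 s.
Fraction remaining at end-expiration = e^(−Te/τ) = e^(−2.04/1.051) = 0.1436 → 14.36%.

14.4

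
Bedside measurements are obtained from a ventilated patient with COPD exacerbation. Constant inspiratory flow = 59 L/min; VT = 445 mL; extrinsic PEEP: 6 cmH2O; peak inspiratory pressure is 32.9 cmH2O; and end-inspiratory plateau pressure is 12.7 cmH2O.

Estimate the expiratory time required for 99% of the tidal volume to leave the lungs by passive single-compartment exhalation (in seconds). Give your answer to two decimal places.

6.28

Flow: 59 L/min ÷ 60 = 0.9833 L/s.
R = (PIP − Pplat)/V̇ = (32.9 − 12.7) / 0.9833 = 20.2/0.9833 = 20.543 cmH2O·s/L.
C = Vt/(Pplat − PEEP) = 445.0 / (12.7 − 6) = 445.0/6.7 = 66.418 mL/cmH2O.
τ = R × C = 20.543 × 0.06642 L/cmH2O = 1.364 s.
t = −τ·ln(1 − 0.99) = −1.364·ln(0.01) = 6.281 s.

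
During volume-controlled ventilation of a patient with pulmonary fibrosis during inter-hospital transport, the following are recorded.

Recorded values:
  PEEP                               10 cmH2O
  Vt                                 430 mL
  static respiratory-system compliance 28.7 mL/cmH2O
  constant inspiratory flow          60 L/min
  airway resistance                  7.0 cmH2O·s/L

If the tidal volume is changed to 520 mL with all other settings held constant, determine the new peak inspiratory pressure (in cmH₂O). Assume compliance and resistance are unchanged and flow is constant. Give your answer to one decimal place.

Flow: 60 L/min ÷ 60 = 1 L/s.
PIP = Vt/C + R·V̇ + PEEP (constant-flow equation of motion).
Only the elastic term changes: ΔPIP = ΔVt / C = (520 − 430) / 28.7 = 3.136 cmH2O.
Original PIP = 430/28.7 + 7.0×1 + 10 = 31.983 cmH2O; new PIP = 31.983 + (3.136) = 35.119 cmH2O.

35.1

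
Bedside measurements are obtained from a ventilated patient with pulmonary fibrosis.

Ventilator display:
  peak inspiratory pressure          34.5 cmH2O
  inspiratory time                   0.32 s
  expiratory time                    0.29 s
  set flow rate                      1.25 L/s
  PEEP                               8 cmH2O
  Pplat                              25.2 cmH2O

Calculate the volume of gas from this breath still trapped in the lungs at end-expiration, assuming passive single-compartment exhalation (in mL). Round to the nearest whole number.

Vt = flow × Ti = 1.25 L/s × 0.32 s × 1000 mL/L = 400.0 mL.
R = (PIP − Pplat)/V̇ = (34.5 − 25.2) / 1.25 = 9.3/1.25 = 7.44 cmH2O·s/L.
C = Vt/(Pplat − PEEP) = 400.0 / (25.2 − 8) = 400.0/17.2 = 23.256 mL/cmH2O.
τ = R × C = 7.44 × 0.02326 L/cmH2O = 0.1731 s.
Fraction remaining = e^(−Te/τ) = e^(−0.29/0.1731) = 0.1872.
Trapped volume = 400.0 × 0.1872 = 74.88 mL.

75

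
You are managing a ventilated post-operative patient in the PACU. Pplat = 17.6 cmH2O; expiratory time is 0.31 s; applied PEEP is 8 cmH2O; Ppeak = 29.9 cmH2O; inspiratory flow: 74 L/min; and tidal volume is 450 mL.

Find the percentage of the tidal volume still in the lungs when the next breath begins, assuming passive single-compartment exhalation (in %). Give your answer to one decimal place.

Flow: 74 L/min ÷ 60 = 1.2333 L/s.
R = (PIP − Pplat)/V̇ = (29.9 − 17.6) / 1.2333 = 12.3/1.2333 = 9.973 cmH2O·s/L.
C = Vt/(Pplat − PEEP) = 450.0 / (17.6 − 8) = 450.0/9.6 = 46.875 mL/cmH2O.
τ = R × C = 9.973 × 0.04688 L/cmH2O = 0.4675 s.
Fraction remaining at end-expiration = e^(−Te/τ) = e^(−0.31/0.4675) = 0.5153 → 51.53%.

51.5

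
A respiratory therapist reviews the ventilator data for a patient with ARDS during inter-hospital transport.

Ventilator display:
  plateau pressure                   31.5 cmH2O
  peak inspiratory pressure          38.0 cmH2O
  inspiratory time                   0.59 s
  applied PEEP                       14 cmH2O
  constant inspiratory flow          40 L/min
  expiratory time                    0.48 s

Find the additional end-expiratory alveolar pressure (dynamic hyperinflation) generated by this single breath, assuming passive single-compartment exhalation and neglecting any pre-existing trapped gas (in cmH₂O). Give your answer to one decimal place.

Flow: 40 L/min ÷ 60 = 0.6667 L/s.
Vt = flow × Ti = 0.6667 L/s × 0.59 s × 1000 mL/L = 393.35 mL.
R = (PIP − Pplat)/V̇ = (38.0 − 31.5) / 0.6667 = 6.5/0.6667 = 9.75 cmH2O·s/L.
C = Vt/(Pplat − PEEP) = 393.35 / (31.5 − 14) = 393.35/17.5 = 22.477 mL/cmH2O.
τ = R × C = 9.75 × 0.02248 L/cmH2O = 0.2192 s.
Fraction remaining = e^(−Te/τ) = e^(−0.48/0.2192) = 0.1119; trapped volume = 393.35 × 0.1119 = 44.016 mL.
Additional alveolar pressure from trapping ≈ V_trapped / C = 44.016 / 22.477 = 1.958 cmH2O.

2.0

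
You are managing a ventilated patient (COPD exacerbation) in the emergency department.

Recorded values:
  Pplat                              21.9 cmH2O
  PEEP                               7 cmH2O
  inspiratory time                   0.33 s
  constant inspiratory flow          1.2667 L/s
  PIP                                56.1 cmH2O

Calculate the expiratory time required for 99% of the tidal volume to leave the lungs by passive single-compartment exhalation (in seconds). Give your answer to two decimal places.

Vt = flow × Ti = 1.2667 L/s × 0.33 s × 1000 mL/L = 418.01 mL.
R = (PIP − Pplat)/V̇ = (56.1 − 21.9) / 1.2667 = 34.2/1.2667 = 26.999 cmH2O·s/L.
C = Vt/(Pplat − PEEP) = 418.01 / (21.9 − 7) = 418.01/14.9 = 28.054 mL/cmH2O.
τ = R × C = 26.999 × 0.02805 L/cmH2O = 0.7573 s.
t = −τ·ln(1 − 0.99) = −0.7573·ln(0.01) = 3.487 s.

3.49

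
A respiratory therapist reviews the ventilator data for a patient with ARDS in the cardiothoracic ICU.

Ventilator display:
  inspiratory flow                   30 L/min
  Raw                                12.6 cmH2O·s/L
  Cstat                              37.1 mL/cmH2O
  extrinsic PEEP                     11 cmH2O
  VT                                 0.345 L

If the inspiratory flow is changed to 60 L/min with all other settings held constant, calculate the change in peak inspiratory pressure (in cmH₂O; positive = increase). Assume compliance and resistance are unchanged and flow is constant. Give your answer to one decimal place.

6.3

Flow: 30 L/min ÷ 60 = 0.5 L/s.
New flow: 60 L/min ÷ 60 = 1 L/s.
PIP = Vt/C + R·V̇ + PEEP (constant-flow equation of motion).
Only the resistive term changes: ΔPIP = R × ΔV̇ = 12.6 × (1 − 0.5) = 12.6 × 0.5 = 6.3 cmH2O.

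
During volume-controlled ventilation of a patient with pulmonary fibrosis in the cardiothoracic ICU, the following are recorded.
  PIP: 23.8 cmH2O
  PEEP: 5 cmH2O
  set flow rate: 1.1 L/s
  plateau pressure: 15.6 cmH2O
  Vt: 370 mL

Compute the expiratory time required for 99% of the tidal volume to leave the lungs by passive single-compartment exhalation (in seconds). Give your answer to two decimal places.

1.20

R = (PIP − Pplat)/V̇ = (23.8 − 15.6) / 1.1 = 8.2/1.1 = 7.455 cmH2O·s/L.
C = Vt/(Pplat − PEEP) = 370.0 / (15.6 − 5) = 370.0/10.6 = 34.906 mL/cmH2O.
τ = R × C = 7.455 × 0.03491 L/cmH2O = 0.2603 s.
t = −τ·ln(1 − 0.99) = −0.2603·ln(0.01) = 1.199 s.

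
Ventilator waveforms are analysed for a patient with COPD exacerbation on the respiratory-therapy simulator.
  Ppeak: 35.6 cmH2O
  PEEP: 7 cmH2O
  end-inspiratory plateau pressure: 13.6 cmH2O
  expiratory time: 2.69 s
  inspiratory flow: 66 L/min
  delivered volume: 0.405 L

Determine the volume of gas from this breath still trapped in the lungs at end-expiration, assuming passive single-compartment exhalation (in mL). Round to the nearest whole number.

Flow: 66 L/min ÷ 60 = 1.1 L/s.
R = (PIP − Pplat)/V̇ = (35.6 − 13.6) / 1.1 = 22.0/1.1 = 20.0 cmH2O·s/L.
C = Vt/(Pplat − PEEP) = 405.0 / (13.6 − 7) = 405.0/6.6 = 61.364 mL/cmH2O.
τ = R × C = 20.0 × 0.06136 L/cmH2O = 1.227 s.
Fraction remaining = e^(−Te/τ) = e^(−2.69/1.227) = 0.1117.
Trapped volume = 405.0 × 0.1117 = 45.239 mL.

45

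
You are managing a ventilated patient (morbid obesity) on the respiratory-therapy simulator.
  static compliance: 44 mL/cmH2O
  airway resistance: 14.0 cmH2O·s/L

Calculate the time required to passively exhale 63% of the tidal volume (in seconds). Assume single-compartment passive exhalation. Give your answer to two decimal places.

τ = R × C = 14.0 × 44 mL/cmH2O = 14.0 × 0.044 L/cmH2O = 0.616 s.
Exhaled fraction f = 1 − e^(−t/τ) → t = −τ·ln(1 − f) = −0.616·ln(0.37) = 0.6125 s.

0.61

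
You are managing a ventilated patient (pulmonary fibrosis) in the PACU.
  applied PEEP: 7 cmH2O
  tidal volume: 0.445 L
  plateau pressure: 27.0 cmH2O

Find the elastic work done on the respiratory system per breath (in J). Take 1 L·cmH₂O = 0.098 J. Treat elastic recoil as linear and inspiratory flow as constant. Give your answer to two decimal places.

Elastic work ≈ ½ × (Pplat − PEEP) × Vt = 0.5 × (27.0 − 7) × 0.445 L = 0.5 × 20.0 × 0.445 = 4.45 L·cmH2O.
× 0.098 J/(L·cmH2O) → 0.4361 J.

0.44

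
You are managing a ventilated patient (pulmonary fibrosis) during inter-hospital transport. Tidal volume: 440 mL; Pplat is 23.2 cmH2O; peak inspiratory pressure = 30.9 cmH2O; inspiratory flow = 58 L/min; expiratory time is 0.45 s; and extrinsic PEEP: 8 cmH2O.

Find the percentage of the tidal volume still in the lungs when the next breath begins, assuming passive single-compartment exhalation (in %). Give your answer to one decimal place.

14.2

Flow: 58 L/min ÷ 60 = 0.9667 L/s.
R = (PIP − Pplat)/V̇ = (30.9 − 23.2) / 0.9667 = 7.7/0.9667 = 7.965 cmH2O·s/L.
C = Vt/(Pplat − PEEP) = 440.0 / (23.2 − 8) = 440.0/15.2 = 28.947 mL/cmH2O.
τ = R × C = 7.965 × 0.02895 L/cmH2O = 0.2306 s.
Fraction remaining at end-expiration = e^(−Te/τ) = e^(−0.45/0.2306) = 0.1421 → 14.21%.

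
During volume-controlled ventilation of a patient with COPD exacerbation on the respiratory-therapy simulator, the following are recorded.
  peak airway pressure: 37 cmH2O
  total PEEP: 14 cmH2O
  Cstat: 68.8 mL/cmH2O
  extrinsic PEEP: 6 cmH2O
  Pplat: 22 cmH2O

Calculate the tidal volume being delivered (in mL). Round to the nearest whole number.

End-expiratory occlusion gives total PEEP = 14 cmH2O (intrinsic PEEP = 14 − 6 = 8). Use total PEEP for the elastic gradient.
Vt = Cstat × (Pplat − PEEPtotal) = 68.8 × (22 − 14) = 68.8 × 8.0 = 550.4 mL.

550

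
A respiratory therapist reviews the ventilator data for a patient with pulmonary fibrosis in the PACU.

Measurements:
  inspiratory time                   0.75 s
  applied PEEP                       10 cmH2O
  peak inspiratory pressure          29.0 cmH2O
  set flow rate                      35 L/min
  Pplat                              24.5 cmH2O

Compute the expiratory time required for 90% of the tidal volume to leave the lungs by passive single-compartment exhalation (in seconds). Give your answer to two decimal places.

Flow: 35 L/min ÷ 60 = 0.5833 L/s.
Vt = flow × Ti = 0.5833 L/s × 0.75 s × 1000 mL/L = 437.48 mL.
R = (PIP − Pplat)/V̇ = (29.0 − 24.5) / 0.5833 = 4.5/0.5833 = 7.715 cmH2O·s/L.
C = Vt/(Pplat − PEEP) = 437.48 / (24.5 − 10) = 437.48/14.5 = 30.171 mL/cmH2O.
τ = R × C = 7.715 × 0.03017 L/cmH2O = 0.2328 s.
t = −τ·ln(1 − 0.90) = −0.2328·ln(0.1) = 0.536 s.

0.54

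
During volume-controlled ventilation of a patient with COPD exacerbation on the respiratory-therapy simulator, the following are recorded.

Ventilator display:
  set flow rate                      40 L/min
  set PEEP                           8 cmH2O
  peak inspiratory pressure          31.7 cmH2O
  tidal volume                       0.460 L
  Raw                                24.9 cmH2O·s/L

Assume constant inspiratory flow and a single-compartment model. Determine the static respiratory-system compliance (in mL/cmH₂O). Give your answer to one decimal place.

Flow: 40 L/min ÷ 60 = 0.6667 L/s.
Equation of motion (constant flow): PIP = Vt/C + R·V̇ + PEEP.
Vt/C = PIP − R·V̇ − PEEP = 31.7 − 24.9×0.6667 − 8 = 31.7 − 16.601 − 8 = 7.099 cmH2O.
C = Vt / 7.099 = 460 / 7.099 = 64.798 mL/cmH2O.

64.8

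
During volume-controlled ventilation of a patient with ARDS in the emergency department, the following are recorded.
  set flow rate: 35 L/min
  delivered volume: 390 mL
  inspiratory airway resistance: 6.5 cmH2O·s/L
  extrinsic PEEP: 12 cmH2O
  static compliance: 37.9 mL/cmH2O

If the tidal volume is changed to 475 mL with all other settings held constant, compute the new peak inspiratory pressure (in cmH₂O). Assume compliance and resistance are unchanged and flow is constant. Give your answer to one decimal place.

28.3

Flow: 35 L/min ÷ 60 = 0.5833 L/s.
PIP = Vt/C + R·V̇ + PEEP (constant-flow equation of motion).
Only the elastic term changes: ΔPIP = ΔVt / C = (475 − 390) / 37.9 = 2.243 cmH2O.
Original PIP = 390/37.9 + 6.5×0.5833 + 12 = 26.082 cmH2O; new PIP = 26.082 + (2.243) = 28.325 cmH2O.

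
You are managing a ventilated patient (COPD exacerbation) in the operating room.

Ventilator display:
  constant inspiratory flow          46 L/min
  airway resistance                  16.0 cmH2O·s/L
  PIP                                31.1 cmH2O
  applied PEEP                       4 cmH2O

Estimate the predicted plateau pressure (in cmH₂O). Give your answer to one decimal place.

18.8

Flow: 46 L/min ÷ 60 = 0.7667 L/s.
Pplat = PIP − Raw × flow = 31.1 − 16.0 × 0.7667 = 31.1 − 12.267 = 18.833 cmH2O.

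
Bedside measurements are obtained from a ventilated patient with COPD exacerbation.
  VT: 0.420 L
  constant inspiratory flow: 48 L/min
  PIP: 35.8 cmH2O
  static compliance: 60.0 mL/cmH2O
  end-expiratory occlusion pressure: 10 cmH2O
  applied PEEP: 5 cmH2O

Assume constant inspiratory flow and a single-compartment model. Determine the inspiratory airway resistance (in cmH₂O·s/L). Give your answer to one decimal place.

23.5

Flow: 48 L/min ÷ 60 = 0.8 L/s.
Total PEEP = 10 cmH2O (set 5 + intrinsic 5); this is the baseline alveolar pressure.
Equation of motion (constant flow): PIP = Vt/C + R·V̇ + PEEP.
R·V̇ = PIP − Vt/C − PEEP = 35.8 − 420/60.0 − 10 = 35.8 − 7.0 − 10 = 18.8 cmH2O.
R = 18.8 / 0.8 = 23.5 cmH2O·s/L.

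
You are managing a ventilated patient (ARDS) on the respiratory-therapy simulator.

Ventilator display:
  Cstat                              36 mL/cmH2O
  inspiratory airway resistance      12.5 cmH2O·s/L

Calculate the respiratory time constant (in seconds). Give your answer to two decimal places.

0.45

τ = R × C = 12.5 × 36 mL/cmH2O = 12.5 × 0.036 L/cmH2O = 0.45 s.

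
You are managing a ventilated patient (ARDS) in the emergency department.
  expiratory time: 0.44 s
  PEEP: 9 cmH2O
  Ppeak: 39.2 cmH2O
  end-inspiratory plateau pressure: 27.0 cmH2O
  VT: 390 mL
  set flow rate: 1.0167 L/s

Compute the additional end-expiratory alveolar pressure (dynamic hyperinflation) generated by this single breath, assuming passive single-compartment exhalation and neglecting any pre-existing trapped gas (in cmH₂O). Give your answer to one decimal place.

R = (PIP − Pplat)/V̇ = (39.2 − 27.0) / 1.0167 = 12.2/1.0167 = 12.0 cmH2O·s/L.
C = Vt/(Pplat − PEEP) = 390.0 / (27.0 − 9) = 390.0/18.0 = 21.667 mL/cmH2O.
τ = R × C = 12.0 × 0.02167 L/cmH2O = 0.26 s.
Fraction remaining = e^(−Te/τ) = e^(−0.44/0.26) = 0.1841; trapped volume = 390.0 × 0.1841 = 71.799 mL.
Additional alveolar pressure from trapping ≈ V_trapped / C = 71.799 / 21.667 = 3.314 cmH2O.

3.3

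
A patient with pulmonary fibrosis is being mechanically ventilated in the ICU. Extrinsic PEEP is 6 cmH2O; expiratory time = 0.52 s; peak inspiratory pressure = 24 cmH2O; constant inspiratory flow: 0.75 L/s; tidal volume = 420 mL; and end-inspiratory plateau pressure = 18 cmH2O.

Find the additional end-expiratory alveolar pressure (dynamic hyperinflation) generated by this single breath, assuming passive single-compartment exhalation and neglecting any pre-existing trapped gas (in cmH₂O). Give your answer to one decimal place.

R = (PIP − Pplat)/V̇ = (24 − 18) / 0.75 = 6.0/0.75 = 8.0 cmH2O·s/L.
C = Vt/(Pplat − PEEP) = 420.0 / (18 − 6) = 420.0/12.0 = 35.0 mL/cmH2O.
τ = R × C = 8.0 × 0.035 L/cmH2O = 0.28 s.
Fraction remaining = e^(−Te/τ) = e^(−0.52/0.28) = 0.1561; trapped volume = 420.0 × 0.1561 = 65.562 mL.
Additional alveolar pressure from trapping ≈ V_trapped / C = 65.562 / 35.0 = 1.873 cmH2O.

1.9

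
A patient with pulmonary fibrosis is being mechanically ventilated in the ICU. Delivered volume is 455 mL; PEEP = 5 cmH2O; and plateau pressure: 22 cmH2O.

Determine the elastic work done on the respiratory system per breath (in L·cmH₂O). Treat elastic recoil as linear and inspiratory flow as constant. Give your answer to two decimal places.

3.87

Elastic work ≈ ½ × (Pplat − PEEP) × Vt = 0.5 × (22 − 5) × 0.455 L = 0.5 × 17.0 × 0.455 = 3.868 L·cmH2O.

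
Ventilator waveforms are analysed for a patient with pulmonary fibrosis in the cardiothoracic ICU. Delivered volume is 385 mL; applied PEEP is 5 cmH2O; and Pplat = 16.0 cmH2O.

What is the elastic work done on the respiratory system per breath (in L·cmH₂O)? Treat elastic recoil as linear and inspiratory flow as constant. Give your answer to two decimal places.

2.12

Elastic work ≈ ½ × (Pplat − PEEP) × Vt = 0.5 × (16.0 − 5) × 0.385 L = 0.5 × 11.0 × 0.385 = 2.118 L·cmH2O.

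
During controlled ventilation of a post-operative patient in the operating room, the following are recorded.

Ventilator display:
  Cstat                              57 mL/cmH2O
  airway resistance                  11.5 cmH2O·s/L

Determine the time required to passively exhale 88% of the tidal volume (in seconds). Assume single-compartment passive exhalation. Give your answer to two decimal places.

1.39

τ = R × C = 11.5 × 57 mL/cmH2O = 11.5 × 0.057 L/cmH2O = 0.6555 s.
Exhaled fraction f = 1 − e^(−t/τ) → t = −τ·ln(1 − f) = −0.6555·ln(0.12) = 1.39 s.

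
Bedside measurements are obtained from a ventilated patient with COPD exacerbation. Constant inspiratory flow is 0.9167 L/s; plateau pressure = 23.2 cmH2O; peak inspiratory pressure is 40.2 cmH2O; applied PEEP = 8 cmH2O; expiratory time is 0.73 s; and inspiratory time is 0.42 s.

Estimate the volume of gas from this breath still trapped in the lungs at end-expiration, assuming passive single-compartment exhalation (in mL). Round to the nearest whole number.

Vt = flow × Ti = 0.9167 L/s × 0.42 s × 1000 mL/L = 385.01 mL.
R = (PIP − Pplat)/V̇ = (40.2 − 23.2) / 0.9167 = 17.0/0.9167 = 18.545 cmH2O·s/L.
C = Vt/(Pplat − PEEP) = 385.01 / (23.2 − 8) = 385.01/15.2 = 25.33 mL/cmH2O.
τ = R × C = 18.545 × 0.02533 L/cmH2O = 0.4697 s.
Fraction remaining = e^(−Te/τ) = e^(−0.73/0.4697) = 0.2114.
Trapped volume = 385.01 × 0.2114 = 81.391 mL.

81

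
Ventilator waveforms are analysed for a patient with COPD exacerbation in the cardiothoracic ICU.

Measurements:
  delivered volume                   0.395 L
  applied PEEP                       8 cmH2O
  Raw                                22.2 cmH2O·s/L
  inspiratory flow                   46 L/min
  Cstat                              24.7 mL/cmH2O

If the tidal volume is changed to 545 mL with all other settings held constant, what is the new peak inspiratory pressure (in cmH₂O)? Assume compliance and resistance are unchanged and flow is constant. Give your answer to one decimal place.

Flow: 46 L/min ÷ 60 = 0.7667 L/s.
PIP = Vt/C + R·V̇ + PEEP (constant-flow equation of motion).
Only the elastic term changes: ΔPIP = ΔVt / C = (545 − 395) / 24.7 = 6.073 cmH2O.
Original PIP = 395/24.7 + 22.2×0.7667 + 8 = 41.013 cmH2O; new PIP = 41.013 + (6.073) = 47.086 cmH2O.

47.1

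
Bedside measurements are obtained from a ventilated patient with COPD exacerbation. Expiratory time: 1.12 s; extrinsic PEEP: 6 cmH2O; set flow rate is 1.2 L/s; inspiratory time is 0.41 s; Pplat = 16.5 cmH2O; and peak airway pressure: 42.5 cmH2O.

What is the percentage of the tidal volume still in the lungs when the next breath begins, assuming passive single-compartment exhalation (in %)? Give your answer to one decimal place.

Vt = flow × Ti = 1.2 L/s × 0.41 s × 1000 mL/L = 492.0 mL.
R = (PIP − Pplat)/V̇ = (42.5 − 16.5) / 1.2 = 26.0/1.2 = 21.667 cmH2O·s/L.
C = Vt/(Pplat − PEEP) = 492.0 / (16.5 − 6) = 492.0/10.5 = 46.857 mL/cmH2O.
τ = R × C = 21.667 × 0.04686 L/cmH2O = 1.015 s.
Fraction remaining at end-expiration = e^(−Te/τ) = e^(−1.12/1.015) = 0.3317 → 33.17%.

33.2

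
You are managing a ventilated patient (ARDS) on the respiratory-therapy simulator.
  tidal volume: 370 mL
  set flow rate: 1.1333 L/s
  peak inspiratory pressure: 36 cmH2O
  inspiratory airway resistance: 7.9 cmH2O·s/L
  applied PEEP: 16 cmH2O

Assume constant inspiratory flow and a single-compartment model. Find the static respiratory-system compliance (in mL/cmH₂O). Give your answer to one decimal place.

33.5

Equation of motion (constant flow): PIP = Vt/C + R·V̇ + PEEP.
Vt/C = PIP − R·V̇ − PEEP = 36 − 7.9×1.1333 − 16 = 36 − 8.953 − 16 = 11.047 cmH2O.
C = Vt / 11.047 = 370 / 11.047 = 33.493 mL/cmH2O.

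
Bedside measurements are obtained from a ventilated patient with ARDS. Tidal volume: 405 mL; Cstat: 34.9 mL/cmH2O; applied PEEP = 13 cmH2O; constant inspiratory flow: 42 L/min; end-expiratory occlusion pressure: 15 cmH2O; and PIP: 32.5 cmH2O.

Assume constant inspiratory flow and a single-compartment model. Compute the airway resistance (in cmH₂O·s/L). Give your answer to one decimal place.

8.4

Flow: 42 L/min ÷ 60 = 0.7 L/s.
Total PEEP = 15 cmH2O (set 13 + intrinsic 2); this is the baseline alveolar pressure.
Equation of motion (constant flow): PIP = Vt/C + R·V̇ + PEEP.
R·V̇ = PIP − Vt/C − PEEP = 32.5 − 405/34.9 − 15 = 32.5 − 11.605 − 15 = 5.895 cmH2O.
R = 5.895 / 0.7 = 8.421 cmH2O·s/L.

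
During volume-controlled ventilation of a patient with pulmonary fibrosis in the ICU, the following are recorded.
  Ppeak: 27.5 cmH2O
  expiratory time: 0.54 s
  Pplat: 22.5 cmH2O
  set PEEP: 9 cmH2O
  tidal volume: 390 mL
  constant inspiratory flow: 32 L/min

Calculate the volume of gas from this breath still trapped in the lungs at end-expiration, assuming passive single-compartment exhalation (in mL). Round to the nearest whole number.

Flow: 32 L/min ÷ 60 = 0.5333 L/s.
R = (PIP − Pplat)/V̇ = (27.5 − 22.5) / 0.5333 = 5.0/0.5333 = 9.376 cmH2O·s/L.
C = Vt/(Pplat − PEEP) = 390.0 / (22.5 − 9) = 390.0/13.5 = 28.889 mL/cmH2O.
τ = R × C = 9.376 × 0.02889 L/cmH2O = 0.2709 s.
Fraction remaining = e^(−Te/τ) = e^(−0.54/0.2709) = 0.1362.
Trapped volume = 390.0 × 0.1362 = 53.118 mL.

53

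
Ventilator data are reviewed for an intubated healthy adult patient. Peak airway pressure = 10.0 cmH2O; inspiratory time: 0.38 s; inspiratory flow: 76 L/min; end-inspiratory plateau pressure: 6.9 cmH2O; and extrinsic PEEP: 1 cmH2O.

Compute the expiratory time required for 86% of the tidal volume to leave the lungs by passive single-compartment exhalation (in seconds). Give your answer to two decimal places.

Flow: 76 L/min ÷ 60 = 1.2667 L/s.
Vt = flow × Ti = 1.2667 L/s × 0.38 s × 1000 mL/L = 481.35 mL.
R = (PIP − Pplat)/V̇ = (10.0 − 6.9) / 1.2667 = 3.1/1.2667 = 2.447 cmH2O·s/L.
C = Vt/(Pplat − PEEP) = 481.35 / (6.9 − 1) = 481.35/5.9 = 81.585 mL/cmH2O.
τ = R × C = 2.447 × 0.08159 L/cmH2O = 0.1997 s.
t = −τ·ln(1 − 0.86) = −0.1997·ln(0.14) = 0.3926 s.

0.39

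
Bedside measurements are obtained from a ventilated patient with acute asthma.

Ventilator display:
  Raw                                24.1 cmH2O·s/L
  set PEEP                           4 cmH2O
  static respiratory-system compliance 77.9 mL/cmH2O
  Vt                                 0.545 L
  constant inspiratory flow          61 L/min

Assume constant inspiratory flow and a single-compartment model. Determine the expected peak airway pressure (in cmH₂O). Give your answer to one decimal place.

35.5

Flow: 61 L/min ÷ 60 = 1.0167 L/s.
Equation of motion (constant flow): PIP = Vt/C + R·V̇ + PEEP.
PIP = 545/77.9 + 24.1×1.0167 + 4 = 6.996 + 24.502 + 4 = 35.498 cmH2O.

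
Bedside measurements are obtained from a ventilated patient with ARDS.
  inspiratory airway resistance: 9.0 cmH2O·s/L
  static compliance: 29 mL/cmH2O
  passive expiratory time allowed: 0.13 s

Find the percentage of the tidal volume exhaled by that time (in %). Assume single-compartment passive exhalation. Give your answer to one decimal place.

τ = R × C = 9.0 × 29 mL/cmH2O = 9.0 × 0.029 L/cmH2O = 0.261 s.
Passive exhalation: V(t)/V₀ = e^(−t/τ) = e^(−0.13/0.261) = 0.6077.
Fraction exhaled = 1 − 0.6077 = 0.3923 → 39.23%.

39.2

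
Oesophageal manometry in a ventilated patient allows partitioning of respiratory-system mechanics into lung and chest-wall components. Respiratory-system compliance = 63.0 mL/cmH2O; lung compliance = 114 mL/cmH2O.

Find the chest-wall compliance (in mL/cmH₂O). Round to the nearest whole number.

1/Ccw = 1/Crs − 1/CL.
1/Ccw = 1/63.0 − 1/114 = 0.007101.
Ccw = 140.83 mL/cmH2O.

141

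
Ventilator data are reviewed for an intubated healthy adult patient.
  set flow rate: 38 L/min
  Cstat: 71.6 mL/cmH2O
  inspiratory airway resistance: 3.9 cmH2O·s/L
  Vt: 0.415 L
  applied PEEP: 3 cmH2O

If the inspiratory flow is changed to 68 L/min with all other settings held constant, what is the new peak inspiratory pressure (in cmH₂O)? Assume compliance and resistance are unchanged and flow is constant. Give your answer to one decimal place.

13.2

Flow: 38 L/min ÷ 60 = 0.6333 L/s.
New flow: 68 L/min ÷ 60 = 1.1333 L/s.
PIP = Vt/C + R·V̇ + PEEP (constant-flow equation of motion).
Only the resistive term changes: ΔPIP = R × ΔV̇ = 3.9 × (1.1333 − 0.6333) = 3.9 × 0.5 = 1.95 cmH2O.
Original PIP = 415/71.6 + 3.9×0.6333 + 3 = 11.266 cmH2O; new PIP = 11.266 + (1.95) = 13.216 cmH2O.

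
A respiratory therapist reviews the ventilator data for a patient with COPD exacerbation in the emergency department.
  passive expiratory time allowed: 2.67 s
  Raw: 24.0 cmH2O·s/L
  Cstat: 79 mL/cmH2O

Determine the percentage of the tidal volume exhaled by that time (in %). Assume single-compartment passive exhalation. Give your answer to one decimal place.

75.5

τ = R × C = 24.0 × 79 mL/cmH2O = 24.0 × 0.079 L/cmH2O = 1.896 s.
Passive exhalation: V(t)/V₀ = e^(−t/τ) = e^(−2.67/1.896) = 0.2446.
Fraction exhaled = 1 − 0.2446 = 0.7554 → 75.54%.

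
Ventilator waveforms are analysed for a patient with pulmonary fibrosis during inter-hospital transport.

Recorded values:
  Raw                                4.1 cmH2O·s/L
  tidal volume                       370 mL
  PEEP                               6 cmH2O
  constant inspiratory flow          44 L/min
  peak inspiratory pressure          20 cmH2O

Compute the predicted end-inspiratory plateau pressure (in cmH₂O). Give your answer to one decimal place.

Flow: 44 L/min ÷ 60 = 0.7333 L/s.
Pplat = PIP − Raw × flow = 20 − 4.1 × 0.7333 = 20 − 3.007 = 16.993 cmH2O.

17.0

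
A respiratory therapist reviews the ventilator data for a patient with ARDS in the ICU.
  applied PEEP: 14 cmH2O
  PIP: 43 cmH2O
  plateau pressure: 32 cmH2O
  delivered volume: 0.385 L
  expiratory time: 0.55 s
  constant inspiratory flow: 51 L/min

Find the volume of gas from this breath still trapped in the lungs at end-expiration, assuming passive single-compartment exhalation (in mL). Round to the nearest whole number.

Flow: 51 L/min ÷ 60 = 0.85 L/s.
R = (PIP − Pplat)/V̇ = (43 − 32) / 0.85 = 11.0/0.85 = 12.941 cmH2O·s/L.
C = Vt/(Pplat − PEEP) = 385.0 / (32 − 14) = 385.0/18.0 = 21.389 mL/cmH2O.
τ = R × C = 12.941 × 0.02139 L/cmH2O = 0.2768 s.
Fraction remaining = e^(−Te/τ) = e^(−0.55/0.2768) = 0.1371.
Trapped volume = 385.0 × 0.1371 = 52.784 mL.

53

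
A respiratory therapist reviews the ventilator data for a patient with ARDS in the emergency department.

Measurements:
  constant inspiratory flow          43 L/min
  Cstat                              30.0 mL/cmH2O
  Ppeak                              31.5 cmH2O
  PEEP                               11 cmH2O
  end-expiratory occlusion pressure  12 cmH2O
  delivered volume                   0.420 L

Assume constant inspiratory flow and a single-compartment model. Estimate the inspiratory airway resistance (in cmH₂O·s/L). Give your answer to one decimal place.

7.7

Flow: 43 L/min ÷ 60 = 0.7167 L/s.
Total PEEP = 12 cmH2O (set 11 + intrinsic 1); this is the baseline alveolar pressure.
Equation of motion (constant flow): PIP = Vt/C + R·V̇ + PEEP.
R·V̇ = PIP − Vt/C − PEEP = 31.5 − 420/30.0 − 12 = 31.5 − 14.0 − 12 = 5.5 cmH2O.
R = 5.5 / 0.7167 = 7.674 cmH2O·s/L.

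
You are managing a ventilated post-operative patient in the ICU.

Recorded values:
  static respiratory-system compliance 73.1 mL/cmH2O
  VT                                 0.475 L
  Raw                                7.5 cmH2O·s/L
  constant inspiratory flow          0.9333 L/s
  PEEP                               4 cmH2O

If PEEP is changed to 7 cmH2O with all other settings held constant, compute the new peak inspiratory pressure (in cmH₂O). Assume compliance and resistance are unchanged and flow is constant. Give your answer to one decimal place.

PIP = Vt/C + R·V̇ + PEEP (constant-flow equation of motion).
Only the baseline term changes: ΔPIP = ΔPEEP = 7 − 4 = 3.0 cmH2O.
Original PIP = 475/73.1 + 7.5×0.9333 + 4 = 17.498 cmH2O; new PIP = 17.498 + (3.0) = 20.498 cmH2O.

20.5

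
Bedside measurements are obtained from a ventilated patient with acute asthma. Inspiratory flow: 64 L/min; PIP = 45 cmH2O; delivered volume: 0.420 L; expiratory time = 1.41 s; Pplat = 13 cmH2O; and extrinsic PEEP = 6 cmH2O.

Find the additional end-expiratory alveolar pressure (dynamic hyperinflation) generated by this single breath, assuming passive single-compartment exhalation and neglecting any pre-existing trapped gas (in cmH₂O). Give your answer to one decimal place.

Flow: 64 L/min ÷ 60 = 1.0667 L/s.
R = (PIP − Pplat)/V̇ = (45 − 13) / 1.0667 = 32.0/1.0667 = 29.999 cmH2O·s/L.
C = Vt/(Pplat − PEEP) = 420.0 / (13 − 6) = 420.0/7.0 = 60.0 mL/cmH2O.
τ = R × C = 29.999 × 0.06 L/cmH2O = 1.8 s.
Fraction remaining = e^(−Te/τ) = e^(−1.41/1.8) = 0.4569; trapped volume = 420.0 × 0.4569 = 191.9 mL.
Additional alveolar pressure from trapping ≈ V_trapped / C = 191.9 / 60.0 = 3.198 cmH2O.

3.2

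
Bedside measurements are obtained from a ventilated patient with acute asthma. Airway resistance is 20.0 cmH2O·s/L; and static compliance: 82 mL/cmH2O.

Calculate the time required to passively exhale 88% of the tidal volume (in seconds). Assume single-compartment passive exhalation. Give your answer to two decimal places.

τ = R × C = 20.0 × 82 mL/cmH2O = 20.0 × 0.082 L/cmH2O = 1.64 s.
Exhaled fraction f = 1 − e^(−t/τ) → t = −τ·ln(1 − f) = −1.64·ln(0.12) = 3.477 s.

3.48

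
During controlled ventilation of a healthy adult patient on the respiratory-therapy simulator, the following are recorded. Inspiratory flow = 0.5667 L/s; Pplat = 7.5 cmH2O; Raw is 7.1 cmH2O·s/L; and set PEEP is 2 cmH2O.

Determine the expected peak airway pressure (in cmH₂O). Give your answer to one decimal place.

11.5

PIP = Pplat + Raw × flow = 7.5 + 7.1 × 0.5667 = 7.5 + 4.024 = 11.524 cmH2O.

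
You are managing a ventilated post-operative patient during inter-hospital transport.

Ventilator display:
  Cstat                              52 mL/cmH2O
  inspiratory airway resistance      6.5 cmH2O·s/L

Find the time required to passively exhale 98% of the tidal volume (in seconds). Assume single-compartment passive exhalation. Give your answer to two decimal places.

τ = R × C = 6.5 × 52 mL/cmH2O = 6.5 × 0.052 L/cmH2O = 0.338 s.
Exhaled fraction f = 1 − e^(−t/τ) → t = −τ·ln(1 − f) = −0.338·ln(0.02) = 1.322 s.

1.32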